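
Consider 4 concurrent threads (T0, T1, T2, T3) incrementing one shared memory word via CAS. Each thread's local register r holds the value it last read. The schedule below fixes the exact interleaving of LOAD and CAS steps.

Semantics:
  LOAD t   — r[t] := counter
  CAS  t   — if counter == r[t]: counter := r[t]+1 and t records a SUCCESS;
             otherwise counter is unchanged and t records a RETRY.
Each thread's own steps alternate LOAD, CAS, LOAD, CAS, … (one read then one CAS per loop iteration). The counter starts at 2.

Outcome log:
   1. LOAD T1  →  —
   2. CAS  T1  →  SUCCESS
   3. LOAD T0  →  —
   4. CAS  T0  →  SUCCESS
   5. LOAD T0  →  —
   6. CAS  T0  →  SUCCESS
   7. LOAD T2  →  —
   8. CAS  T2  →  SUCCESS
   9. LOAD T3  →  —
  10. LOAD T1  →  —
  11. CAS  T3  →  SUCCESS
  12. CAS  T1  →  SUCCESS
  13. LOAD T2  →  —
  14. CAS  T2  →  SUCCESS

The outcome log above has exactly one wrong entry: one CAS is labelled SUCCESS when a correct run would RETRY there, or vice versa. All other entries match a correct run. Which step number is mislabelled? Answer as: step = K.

step = 12

Correct run:
T1 LOAD — after: cnt=2, r=2 — load
T1 CAS — after: cnt=3, r=2 — ok
T0 LOAD — after: cnt=3, r=3 — load
T0 CAS — after: cnt=4, r=3 — ok
T0 LOAD — after: cnt=4, r=4 — load
T0 CAS — after: cnt=5, r=4 — ok
T2 LOAD — after: cnt=5, r=5 — load
T2 CAS — after: cnt=6, r=5 — ok
T3 LOAD — after: cnt=6, r=6 — load
T1 LOAD — after: cnt=6, r=6 — load
T3 CAS — after: cnt=7, r=6 — ok
T1 CAS — after: cnt=7, r=6 — retry
T2 LOAD — after: cnt=7, r=7 — load
T2 CAS — after: cnt=8, r=7 — ok
Log disagrees first at step 12.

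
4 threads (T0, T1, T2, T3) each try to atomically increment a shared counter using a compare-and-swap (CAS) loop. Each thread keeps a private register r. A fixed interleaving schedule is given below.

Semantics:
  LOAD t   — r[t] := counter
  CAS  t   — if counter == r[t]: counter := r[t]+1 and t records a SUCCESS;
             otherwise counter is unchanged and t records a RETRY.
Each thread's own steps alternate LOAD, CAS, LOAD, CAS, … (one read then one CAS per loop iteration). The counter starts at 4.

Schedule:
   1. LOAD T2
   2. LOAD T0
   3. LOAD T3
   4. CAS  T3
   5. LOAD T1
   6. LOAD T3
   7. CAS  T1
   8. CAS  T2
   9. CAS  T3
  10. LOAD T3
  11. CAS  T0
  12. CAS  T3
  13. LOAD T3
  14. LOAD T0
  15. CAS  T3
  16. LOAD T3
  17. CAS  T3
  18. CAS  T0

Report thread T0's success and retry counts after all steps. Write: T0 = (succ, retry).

#1 T2 reads 4
#2 T0 reads 4
#3 T3 reads 4
#4 T3 CAS(4→5) writes; counter now 5
#5 T1 reads 5
#6 T3 reads 5
#7 T1 CAS(5→6) writes; counter now 6
#8 T2 CAS(4→5) fails; counter now 6
#9 T3 CAS(5→6) fails; counter now 6
#10 T3 reads 6
#11 T0 CAS(4→5) fails; counter now 6
#12 T3 CAS(6→7) writes; counter now 7
#13 T3 reads 7
#14 T0 reads 7
#15 T3 CAS(7→8) writes; counter now 8
#16 T3 reads 8
#17 T3 CAS(8→9) writes; counter now 9
#18 T0 CAS(7→8) fails; counter now 9

T0 = (0, 2)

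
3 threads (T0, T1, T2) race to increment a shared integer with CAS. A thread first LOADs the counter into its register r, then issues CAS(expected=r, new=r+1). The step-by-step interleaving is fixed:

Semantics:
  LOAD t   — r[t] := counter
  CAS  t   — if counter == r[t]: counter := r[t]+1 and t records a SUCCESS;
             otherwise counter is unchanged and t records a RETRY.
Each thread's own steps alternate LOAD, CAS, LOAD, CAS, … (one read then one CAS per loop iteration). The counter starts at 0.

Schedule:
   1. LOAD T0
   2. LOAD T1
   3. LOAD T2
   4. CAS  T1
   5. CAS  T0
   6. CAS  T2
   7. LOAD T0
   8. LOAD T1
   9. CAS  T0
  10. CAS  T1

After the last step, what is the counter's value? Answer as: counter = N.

   1) LOAD T0:  M=0  r_T0=0
   2) LOAD T1:  M=0  r_T1=0
   3) LOAD T2:  M=0  r_T2=0
   4) CAS  T1:  M=1  r_T1=0 ✓
   5) CAS  T0:  M=1  r_T0=0 ✗
   6) CAS  T2:  M=1  r_T2=0 ✗
   7) LOAD T0:  M=1  r_T0=1
   8) LOAD T1:  M=1  r_T1=1
   9) CAS  T0:  M=2  r_T0=1 ✓
  10) CAS  T1:  M=2  r_T1=1 ✗

counter = 2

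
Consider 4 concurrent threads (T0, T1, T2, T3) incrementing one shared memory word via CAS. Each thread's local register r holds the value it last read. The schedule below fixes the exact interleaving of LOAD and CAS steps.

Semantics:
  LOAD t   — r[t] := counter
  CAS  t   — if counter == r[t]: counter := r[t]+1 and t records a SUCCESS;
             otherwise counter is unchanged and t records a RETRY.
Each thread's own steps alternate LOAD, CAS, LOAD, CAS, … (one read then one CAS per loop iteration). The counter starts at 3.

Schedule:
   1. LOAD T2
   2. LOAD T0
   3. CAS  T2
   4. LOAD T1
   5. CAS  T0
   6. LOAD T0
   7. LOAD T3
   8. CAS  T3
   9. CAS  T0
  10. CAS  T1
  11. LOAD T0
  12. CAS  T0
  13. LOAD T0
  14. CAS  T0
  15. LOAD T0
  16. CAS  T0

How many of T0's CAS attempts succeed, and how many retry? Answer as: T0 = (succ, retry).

T0 = (3, 2)

#1 T2 reads 3
#2 T0 reads 3
#3 T2 CAS(3→4) writes; counter now 4
#4 T1 reads 4
#5 T0 CAS(3→4) fails; counter now 4
#6 T0 reads 4
#7 T3 reads 4
#8 T3 CAS(4→5) writes; counter now 5
#9 T0 CAS(4→5) fails; counter now 5
#10 T1 CAS(4→5) fails; counter now 5
#11 T0 reads 5
#12 T0 CAS(5→6) writes; counter now 6
#13 T0 reads 6
#14 T0 CAS(6→7) writes; counter now 7
#15 T0 reads 7
#16 T0 CAS(7→8) writes; counter now 8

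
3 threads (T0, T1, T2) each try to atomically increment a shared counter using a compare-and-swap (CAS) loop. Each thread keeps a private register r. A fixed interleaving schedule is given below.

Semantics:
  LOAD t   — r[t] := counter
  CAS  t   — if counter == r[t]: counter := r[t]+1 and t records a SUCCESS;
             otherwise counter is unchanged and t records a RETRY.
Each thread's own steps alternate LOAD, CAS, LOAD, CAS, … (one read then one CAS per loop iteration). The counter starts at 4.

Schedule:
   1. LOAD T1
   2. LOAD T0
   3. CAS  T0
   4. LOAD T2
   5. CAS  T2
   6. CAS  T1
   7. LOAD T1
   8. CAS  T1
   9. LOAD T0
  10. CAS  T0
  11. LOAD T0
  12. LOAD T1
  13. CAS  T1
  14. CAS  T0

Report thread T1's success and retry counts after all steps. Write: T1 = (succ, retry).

T1 = (2, 1)

   1) LOAD T1:  M=4  r_T1=4
   2) LOAD T0:  M=4  r_T0=4
   3) CAS  T0:  M=5  r_T0=4 ✓
   4) LOAD T2:  M=5  r_T2=5
   5) CAS  T2:  M=6  r_T2=5 ✓
   6) CAS  T1:  M=6  r_T1=4 ✗
   7) LOAD T1:  M=6  r_T1=6
   8) CAS  T1:  M=7  r_T1=6 ✓
   9) LOAD T0:  M=7  r_T0=7
  10) CAS  T0:  M=8  r_T0=7 ✓
  11) LOAD T0:  M=8  r_T0=8
  12) LOAD T1:  M=8  r_T1=8
  13) CAS  T1:  M=9  r_T1=8 ✓
  14) CAS  T0:  M=9  r_T0=8 ✗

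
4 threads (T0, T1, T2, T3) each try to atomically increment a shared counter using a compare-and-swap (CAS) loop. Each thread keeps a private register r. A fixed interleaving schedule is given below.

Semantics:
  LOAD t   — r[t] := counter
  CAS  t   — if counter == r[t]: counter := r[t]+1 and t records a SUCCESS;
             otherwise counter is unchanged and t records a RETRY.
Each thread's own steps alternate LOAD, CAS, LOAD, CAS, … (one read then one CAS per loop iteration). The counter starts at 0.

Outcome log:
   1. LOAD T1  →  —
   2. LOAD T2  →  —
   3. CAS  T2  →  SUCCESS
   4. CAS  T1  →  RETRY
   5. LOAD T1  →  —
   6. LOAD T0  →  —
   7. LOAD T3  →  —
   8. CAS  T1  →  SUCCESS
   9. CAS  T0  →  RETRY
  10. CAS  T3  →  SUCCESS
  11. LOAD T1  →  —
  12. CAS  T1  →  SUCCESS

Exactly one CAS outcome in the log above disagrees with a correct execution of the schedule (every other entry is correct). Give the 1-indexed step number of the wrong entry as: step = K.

Correct run:
[1] T1.load  rd  (counter 0, T1.r 0)
[2] T2.load  rd  (counter 0, T2.r 0)
[3] T2.cas  hit  (counter 1, T2.r 0)
[4] T1.cas  miss  (counter 1, T1.r 0)
[5] T1.load  rd  (counter 1, T1.r 1)
[6] T0.load  rd  (counter 1, T0.r 1)
[7] T3.load  rd  (counter 1, T3.r 1)
[8] T1.cas  hit  (counter 2, T1.r 1)
[9] T0.cas  miss  (counter 2, T0.r 1)
[10] T3.cas  miss  (counter 2, T3.r 1)
[11] T1.load  rd  (counter 2, T1.r 2)
[12] T1.cas  hit  (counter 3, T1.r 2)
Flip is step 10.

step = 10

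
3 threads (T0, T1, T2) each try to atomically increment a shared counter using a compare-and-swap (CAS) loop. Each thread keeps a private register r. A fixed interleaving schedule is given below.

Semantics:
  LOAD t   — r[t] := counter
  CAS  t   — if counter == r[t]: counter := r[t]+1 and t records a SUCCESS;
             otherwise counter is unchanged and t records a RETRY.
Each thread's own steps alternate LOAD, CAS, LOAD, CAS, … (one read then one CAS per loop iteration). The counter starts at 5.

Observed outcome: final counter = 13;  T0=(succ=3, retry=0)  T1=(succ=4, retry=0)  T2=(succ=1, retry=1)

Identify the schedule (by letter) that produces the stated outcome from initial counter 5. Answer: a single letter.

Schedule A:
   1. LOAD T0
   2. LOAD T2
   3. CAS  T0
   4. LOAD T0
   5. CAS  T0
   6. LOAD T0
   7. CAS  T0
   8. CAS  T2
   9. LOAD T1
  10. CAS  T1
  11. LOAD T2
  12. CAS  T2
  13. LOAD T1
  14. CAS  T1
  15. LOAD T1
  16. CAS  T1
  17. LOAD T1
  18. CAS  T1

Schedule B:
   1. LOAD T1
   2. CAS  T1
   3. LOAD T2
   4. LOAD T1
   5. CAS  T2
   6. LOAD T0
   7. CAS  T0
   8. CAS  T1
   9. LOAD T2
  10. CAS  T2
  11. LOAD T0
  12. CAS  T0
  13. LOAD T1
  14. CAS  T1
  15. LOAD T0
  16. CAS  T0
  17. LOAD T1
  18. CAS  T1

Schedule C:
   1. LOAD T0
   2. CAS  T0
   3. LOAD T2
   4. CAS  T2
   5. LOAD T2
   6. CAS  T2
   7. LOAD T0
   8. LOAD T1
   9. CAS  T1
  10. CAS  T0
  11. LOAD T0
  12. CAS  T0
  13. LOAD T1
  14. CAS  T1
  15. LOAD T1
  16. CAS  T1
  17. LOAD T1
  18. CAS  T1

A

Simulating candidate A:
1. LOAD T0 → mem=5 r[T0]=5 [LOAD]
2. LOAD T2 → mem=5 r[T2]=5 [LOAD]
3. CAS T0 → mem=6 r[T0]=5 [OK]
4. LOAD T0 → mem=6 r[T0]=6 [LOAD]
5. CAS T0 → mem=7 r[T0]=6 [OK]
6. LOAD T0 → mem=7 r[T0]=7 [LOAD]
7. CAS T0 → mem=8 r[T0]=7 [OK]
8. CAS T2 → mem=8 r[T2]=5 [RETRY]
9. LOAD T1 → mem=8 r[T1]=8 [LOAD]
10. CAS T1 → mem=9 r[T1]=8 [OK]
11. LOAD T2 → mem=9 r[T2]=9 [LOAD]
12. CAS T2 → mem=10 r[T2]=9 [OK]
13. LOAD T1 → mem=10 r[T1]=10 [LOAD]
14. CAS T1 → mem=11 r[T1]=10 [OK]
15. LOAD T1 → mem=11 r[T1]=11 [LOAD]
16. CAS T1 → mem=12 r[T1]=11 [OK]
17. LOAD T1 → mem=12 r[T1]=12 [LOAD]
18. CAS T1 → mem=13 r[T1]=12 [OK]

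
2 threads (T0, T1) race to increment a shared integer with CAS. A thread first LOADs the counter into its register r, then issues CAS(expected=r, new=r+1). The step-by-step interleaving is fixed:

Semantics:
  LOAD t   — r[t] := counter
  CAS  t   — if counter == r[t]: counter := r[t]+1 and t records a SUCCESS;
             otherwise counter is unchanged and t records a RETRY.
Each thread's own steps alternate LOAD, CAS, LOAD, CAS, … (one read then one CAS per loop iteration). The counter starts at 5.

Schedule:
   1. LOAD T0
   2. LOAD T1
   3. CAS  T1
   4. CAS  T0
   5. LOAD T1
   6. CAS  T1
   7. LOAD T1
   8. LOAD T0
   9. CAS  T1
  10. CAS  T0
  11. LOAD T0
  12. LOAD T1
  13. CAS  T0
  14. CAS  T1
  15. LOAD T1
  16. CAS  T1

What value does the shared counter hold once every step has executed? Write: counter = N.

[1] T0.load  rd  (counter 5, T0.r 5)
[2] T1.load  rd  (counter 5, T1.r 5)
[3] T1.cas  hit  (counter 6, T1.r 5)
[4] T0.cas  miss  (counter 6, T0.r 5)
[5] T1.load  rd  (counter 6, T1.r 6)
[6] T1.cas  hit  (counter 7, T1.r 6)
[7] T1.load  rd  (counter 7, T1.r 7)
[8] T0.load  rd  (counter 7, T0.r 7)
[9] T1.cas  hit  (counter 8, T1.r 7)
[10] T0.cas  miss  (counter 8, T0.r 7)
[11] T0.load  rd  (counter 8, T0.r 8)
[12] T1.load  rd  (counter 8, T1.r 8)
[13] T0.cas  hit  (counter 9, T0.r 8)
[14] T1.cas  miss  (counter 9, T1.r 8)
[15] T1.load  rd  (counter 9, T1.r 9)
[16] T1.cas  hit  (counter 10, T1.r 9)

counter = 10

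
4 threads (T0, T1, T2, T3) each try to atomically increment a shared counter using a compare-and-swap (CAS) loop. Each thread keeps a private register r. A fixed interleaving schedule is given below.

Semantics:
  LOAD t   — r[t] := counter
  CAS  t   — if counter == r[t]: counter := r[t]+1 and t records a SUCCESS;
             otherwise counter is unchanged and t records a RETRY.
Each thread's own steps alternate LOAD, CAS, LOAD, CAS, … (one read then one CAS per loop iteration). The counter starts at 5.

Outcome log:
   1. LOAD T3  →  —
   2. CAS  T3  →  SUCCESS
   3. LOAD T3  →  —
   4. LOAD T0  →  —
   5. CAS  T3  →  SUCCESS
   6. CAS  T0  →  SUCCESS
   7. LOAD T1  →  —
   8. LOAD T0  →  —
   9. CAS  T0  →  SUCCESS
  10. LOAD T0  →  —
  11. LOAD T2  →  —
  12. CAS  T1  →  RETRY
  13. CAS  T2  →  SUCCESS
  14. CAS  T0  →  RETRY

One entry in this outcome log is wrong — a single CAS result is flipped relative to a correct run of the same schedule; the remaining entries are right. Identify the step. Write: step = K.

Reference trace:
   1) LOAD T3:  M=5  r_T3=5
   2) CAS  T3:  M=6  r_T3=5 ✓
   3) LOAD T3:  M=6  r_T3=6
   4) LOAD T0:  M=6  r_T0=6
   5) CAS  T3:  M=7  r_T3=6 ✓
   6) CAS  T0:  M=7  r_T0=6 ✗
   7) LOAD T1:  M=7  r_T1=7
   8) LOAD T0:  M=7  r_T0=7
   9) CAS  T0:  M=8  r_T0=7 ✓
  10) LOAD T0:  M=8  r_T0=8
  11) LOAD T2:  M=8  r_T2=8
  12) CAS  T1:  M=8  r_T1=7 ✗
  13) CAS  T2:  M=9  r_T2=8 ✓
  14) CAS  T0:  M=9  r_T0=8 ✗
Log disagrees first at step 6.

step = 6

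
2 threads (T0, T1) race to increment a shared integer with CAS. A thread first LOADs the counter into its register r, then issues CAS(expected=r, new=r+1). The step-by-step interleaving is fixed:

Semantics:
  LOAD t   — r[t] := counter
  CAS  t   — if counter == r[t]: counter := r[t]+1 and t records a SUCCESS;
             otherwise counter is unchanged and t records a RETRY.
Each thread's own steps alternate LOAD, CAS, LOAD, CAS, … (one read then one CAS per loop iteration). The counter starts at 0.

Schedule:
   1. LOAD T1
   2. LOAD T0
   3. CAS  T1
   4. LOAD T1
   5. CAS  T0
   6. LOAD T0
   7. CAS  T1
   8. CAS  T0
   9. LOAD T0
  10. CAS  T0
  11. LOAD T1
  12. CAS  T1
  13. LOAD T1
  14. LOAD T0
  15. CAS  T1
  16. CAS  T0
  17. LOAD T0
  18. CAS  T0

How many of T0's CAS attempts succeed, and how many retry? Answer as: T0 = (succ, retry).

[1] T1.load  rd  (counter 0, T1.r 0)
[2] T0.load  rd  (counter 0, T0.r 0)
[3] T1.cas  hit  (counter 1, T1.r 0)
[4] T1.load  rd  (counter 1, T1.r 1)
[5] T0.cas  miss  (counter 1, T0.r 0)
[6] T0.load  rd  (counter 1, T0.r 1)
[7] T1.cas  hit  (counter 2, T1.r 1)
[8] T0.cas  miss  (counter 2, T0.r 1)
[9] T0.load  rd  (counter 2, T0.r 2)
[10] T0.cas  hit  (counter 3, T0.r 2)
[11] T1.load  rd  (counter 3, T1.r 3)
[12] T1.cas  hit  (counter 4, T1.r 3)
[13] T1.load  rd  (counter 4, T1.r 4)
[14] T0.load  rd  (counter 4, T0.r 4)
[15] T1.cas  hit  (counter 5, T1.r 4)
[16] T0.cas  miss  (counter 5, T0.r 4)
[17] T0.load  rd  (counter 5, T0.r 5)
[18] T0.cas  hit  (counter 6, T0.r 5)

T0 = (2, 3)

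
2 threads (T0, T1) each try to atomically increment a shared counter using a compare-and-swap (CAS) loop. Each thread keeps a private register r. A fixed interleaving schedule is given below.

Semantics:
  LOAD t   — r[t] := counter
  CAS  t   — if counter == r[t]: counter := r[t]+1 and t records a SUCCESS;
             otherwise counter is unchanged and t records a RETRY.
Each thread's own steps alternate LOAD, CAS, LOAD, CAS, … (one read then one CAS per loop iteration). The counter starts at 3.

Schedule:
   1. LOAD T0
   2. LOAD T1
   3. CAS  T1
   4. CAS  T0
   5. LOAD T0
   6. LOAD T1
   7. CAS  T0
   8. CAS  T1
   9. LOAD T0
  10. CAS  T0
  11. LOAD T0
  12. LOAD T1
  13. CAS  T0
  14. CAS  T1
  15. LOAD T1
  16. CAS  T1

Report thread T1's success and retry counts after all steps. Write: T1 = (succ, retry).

T1 = (2, 2)

step 1: T0 LOAD ⇒ load; ctr=3 reg=3
step 2: T1 LOAD ⇒ load; ctr=3 reg=3
step 3: T1 CAS ⇒ ok; ctr=4 reg=3
step 4: T0 CAS ⇒ retry; ctr=4 reg=3
step 5: T0 LOAD ⇒ load; ctr=4 reg=4
step 6: T1 LOAD ⇒ load; ctr=4 reg=4
step 7: T0 CAS ⇒ ok; ctr=5 reg=4
step 8: T1 CAS ⇒ retry; ctr=5 reg=4
step 9: T0 LOAD ⇒ load; ctr=5 reg=5
step 10: T0 CAS ⇒ ok; ctr=6 reg=5
step 11: T0 LOAD ⇒ load; ctr=6 reg=6
step 12: T1 LOAD ⇒ load; ctr=6 reg=6
step 13: T0 CAS ⇒ ok; ctr=7 reg=6
step 14: T1 CAS ⇒ retry; ctr=7 reg=6
step 15: T1 LOAD ⇒ load; ctr=7 reg=7
step 16: T1 CAS ⇒ ok; ctr=8 reg=7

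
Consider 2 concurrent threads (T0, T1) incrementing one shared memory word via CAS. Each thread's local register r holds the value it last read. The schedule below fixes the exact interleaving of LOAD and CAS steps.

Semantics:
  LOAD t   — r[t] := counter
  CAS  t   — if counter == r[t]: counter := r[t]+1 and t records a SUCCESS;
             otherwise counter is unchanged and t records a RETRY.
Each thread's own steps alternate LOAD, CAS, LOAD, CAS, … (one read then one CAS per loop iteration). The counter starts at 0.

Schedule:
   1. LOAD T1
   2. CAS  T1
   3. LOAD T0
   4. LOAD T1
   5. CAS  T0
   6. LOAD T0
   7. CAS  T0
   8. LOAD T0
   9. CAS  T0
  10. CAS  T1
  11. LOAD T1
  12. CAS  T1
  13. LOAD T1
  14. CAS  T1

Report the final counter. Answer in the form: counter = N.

counter = 6

[1] T1.load  rd  (counter 0, T1.r 0)
[2] T1.cas  hit  (counter 1, T1.r 0)
[3] T0.load  rd  (counter 1, T0.r 1)
[4] T1.load  rd  (counter 1, T1.r 1)
[5] T0.cas  hit  (counter 2, T0.r 1)
[6] T0.load  rd  (counter 2, T0.r 2)
[7] T0.cas  hit  (counter 3, T0.r 2)
[8] T0.load  rd  (counter 3, T0.r 3)
[9] T0.cas  hit  (counter 4, T0.r 3)
[10] T1.cas  miss  (counter 4, T1.r 1)
[11] T1.load  rd  (counter 4, T1.r 4)
[12] T1.cas  hit  (counter 5, T1.r 4)
[13] T1.load  rd  (counter 5, T1.r 5)
[14] T1.cas  hit  (counter 6, T1.r 5)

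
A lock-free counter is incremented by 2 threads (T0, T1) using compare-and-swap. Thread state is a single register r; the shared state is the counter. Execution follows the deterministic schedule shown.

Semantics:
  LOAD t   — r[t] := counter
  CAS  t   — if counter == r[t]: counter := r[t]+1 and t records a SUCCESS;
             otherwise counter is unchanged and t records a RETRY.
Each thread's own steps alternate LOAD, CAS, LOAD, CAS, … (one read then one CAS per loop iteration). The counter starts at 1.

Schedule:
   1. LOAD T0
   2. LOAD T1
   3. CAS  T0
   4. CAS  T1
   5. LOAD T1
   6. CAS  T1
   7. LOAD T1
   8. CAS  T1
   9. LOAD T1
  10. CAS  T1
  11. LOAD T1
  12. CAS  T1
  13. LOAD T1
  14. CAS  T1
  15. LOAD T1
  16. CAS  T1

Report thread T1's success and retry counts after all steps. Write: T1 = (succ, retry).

T1 = (6, 1)

[1] T0.load  rd  (counter 1, T0.r 1)
[2] T1.load  rd  (counter 1, T1.r 1)
[3] T0.cas  hit  (counter 2, T0.r 1)
[4] T1.cas  miss  (counter 2, T1.r 1)
[5] T1.load  rd  (counter 2, T1.r 2)
[6] T1.cas  hit  (counter 3, T1.r 2)
[7] T1.load  rd  (counter 3, T1.r 3)
[8] T1.cas  hit  (counter 4, T1.r 3)
[9] T1.load  rd  (counter 4, T1.r 4)
[10] T1.cas  hit  (counter 5, T1.r 4)
[11] T1.load  rd  (counter 5, T1.r 5)
[12] T1.cas  hit  (counter 6, T1.r 5)
[13] T1.load  rd  (counter 6, T1.r 6)
[14] T1.cas  hit  (counter 7, T1.r 6)
[15] T1.load  rd  (counter 7, T1.r 7)
[16] T1.cas  hit  (counter 8, T1.r 7)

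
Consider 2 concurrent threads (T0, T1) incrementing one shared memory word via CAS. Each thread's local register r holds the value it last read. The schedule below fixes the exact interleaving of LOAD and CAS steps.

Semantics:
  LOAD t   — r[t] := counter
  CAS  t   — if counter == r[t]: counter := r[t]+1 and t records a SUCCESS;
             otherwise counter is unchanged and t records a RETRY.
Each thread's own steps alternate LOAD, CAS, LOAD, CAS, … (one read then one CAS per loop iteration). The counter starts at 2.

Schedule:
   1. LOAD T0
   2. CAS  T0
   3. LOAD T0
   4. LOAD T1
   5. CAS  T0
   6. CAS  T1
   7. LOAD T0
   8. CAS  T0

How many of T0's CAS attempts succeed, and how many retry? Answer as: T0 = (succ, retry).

T0 = (3, 0)

step 1: T0 LOAD ⇒ load; ctr=2 reg=2
step 2: T0 CAS ⇒ ok; ctr=3 reg=2
step 3: T0 LOAD ⇒ load; ctr=3 reg=3
step 4: T1 LOAD ⇒ load; ctr=3 reg=3
step 5: T0 CAS ⇒ ok; ctr=4 reg=3
step 6: T1 CAS ⇒ retry; ctr=4 reg=3
step 7: T0 LOAD ⇒ load; ctr=4 reg=4
step 8: T0 CAS ⇒ ok; ctr=5 reg=4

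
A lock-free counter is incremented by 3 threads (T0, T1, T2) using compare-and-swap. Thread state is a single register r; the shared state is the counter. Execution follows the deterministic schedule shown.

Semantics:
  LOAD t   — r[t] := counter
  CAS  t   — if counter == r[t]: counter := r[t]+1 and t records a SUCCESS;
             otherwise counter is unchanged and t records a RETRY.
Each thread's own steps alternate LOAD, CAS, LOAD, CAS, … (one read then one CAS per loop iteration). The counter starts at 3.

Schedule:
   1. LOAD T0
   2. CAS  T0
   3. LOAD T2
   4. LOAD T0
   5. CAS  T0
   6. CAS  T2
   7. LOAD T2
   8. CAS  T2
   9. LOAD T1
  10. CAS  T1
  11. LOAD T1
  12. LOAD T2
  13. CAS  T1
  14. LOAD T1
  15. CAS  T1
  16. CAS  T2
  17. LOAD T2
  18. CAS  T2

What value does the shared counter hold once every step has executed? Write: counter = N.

counter = 10

   1) LOAD T0:  M=3  r_T0=3
   2) CAS  T0:  M=4  r_T0=3 ✓
   3) LOAD T2:  M=4  r_T2=4
   4) LOAD T0:  M=4  r_T0=4
   5) CAS  T0:  M=5  r_T0=4 ✓
   6) CAS  T2:  M=5  r_T2=4 ✗
   7) LOAD T2:  M=5  r_T2=5
   8) CAS  T2:  M=6  r_T2=5 ✓
   9) LOAD T1:  M=6  r_T1=6
  10) CAS  T1:  M=7  r_T1=6 ✓
  11) LOAD T1:  M=7  r_T1=7
  12) LOAD T2:  M=7  r_T2=7
  13) CAS  T1:  M=8  r_T1=7 ✓
  14) LOAD T1:  M=8  r_T1=8
  15) CAS  T1:  M=9  r_T1=8 ✓
  16) CAS  T2:  M=9  r_T2=7 ✗
  17) LOAD T2:  M=9  r_T2=9
  18) CAS  T2:  M=10  r_T2=9 ✓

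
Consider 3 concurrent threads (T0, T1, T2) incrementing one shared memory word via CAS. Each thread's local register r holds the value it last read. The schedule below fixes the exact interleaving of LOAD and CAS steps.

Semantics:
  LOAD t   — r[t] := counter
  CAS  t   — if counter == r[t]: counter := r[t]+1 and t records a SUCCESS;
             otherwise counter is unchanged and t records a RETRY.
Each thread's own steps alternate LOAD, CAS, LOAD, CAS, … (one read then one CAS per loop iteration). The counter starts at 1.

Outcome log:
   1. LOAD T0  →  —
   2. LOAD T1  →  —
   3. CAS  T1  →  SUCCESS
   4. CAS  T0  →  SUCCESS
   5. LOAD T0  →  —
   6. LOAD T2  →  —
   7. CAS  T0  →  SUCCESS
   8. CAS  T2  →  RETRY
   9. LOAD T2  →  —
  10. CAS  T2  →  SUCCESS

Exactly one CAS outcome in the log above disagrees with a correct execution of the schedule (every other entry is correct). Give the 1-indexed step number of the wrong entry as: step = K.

Reference trace:
[1] T0.load  rd  (counter 1, T0.r 1)
[2] T1.load  rd  (counter 1, T1.r 1)
[3] T1.cas  hit  (counter 2, T1.r 1)
[4] T0.cas  miss  (counter 2, T0.r 1)
[5] T0.load  rd  (counter 2, T0.r 2)
[6] T2.load  rd  (counter 2, T2.r 2)
[7] T0.cas  hit  (counter 3, T0.r 2)
[8] T2.cas  miss  (counter 3, T2.r 2)
[9] T2.load  rd  (counter 3, T2.r 3)
[10] T2.cas  hit  (counter 4, T2.r 3)
Flip is step 4.

step = 4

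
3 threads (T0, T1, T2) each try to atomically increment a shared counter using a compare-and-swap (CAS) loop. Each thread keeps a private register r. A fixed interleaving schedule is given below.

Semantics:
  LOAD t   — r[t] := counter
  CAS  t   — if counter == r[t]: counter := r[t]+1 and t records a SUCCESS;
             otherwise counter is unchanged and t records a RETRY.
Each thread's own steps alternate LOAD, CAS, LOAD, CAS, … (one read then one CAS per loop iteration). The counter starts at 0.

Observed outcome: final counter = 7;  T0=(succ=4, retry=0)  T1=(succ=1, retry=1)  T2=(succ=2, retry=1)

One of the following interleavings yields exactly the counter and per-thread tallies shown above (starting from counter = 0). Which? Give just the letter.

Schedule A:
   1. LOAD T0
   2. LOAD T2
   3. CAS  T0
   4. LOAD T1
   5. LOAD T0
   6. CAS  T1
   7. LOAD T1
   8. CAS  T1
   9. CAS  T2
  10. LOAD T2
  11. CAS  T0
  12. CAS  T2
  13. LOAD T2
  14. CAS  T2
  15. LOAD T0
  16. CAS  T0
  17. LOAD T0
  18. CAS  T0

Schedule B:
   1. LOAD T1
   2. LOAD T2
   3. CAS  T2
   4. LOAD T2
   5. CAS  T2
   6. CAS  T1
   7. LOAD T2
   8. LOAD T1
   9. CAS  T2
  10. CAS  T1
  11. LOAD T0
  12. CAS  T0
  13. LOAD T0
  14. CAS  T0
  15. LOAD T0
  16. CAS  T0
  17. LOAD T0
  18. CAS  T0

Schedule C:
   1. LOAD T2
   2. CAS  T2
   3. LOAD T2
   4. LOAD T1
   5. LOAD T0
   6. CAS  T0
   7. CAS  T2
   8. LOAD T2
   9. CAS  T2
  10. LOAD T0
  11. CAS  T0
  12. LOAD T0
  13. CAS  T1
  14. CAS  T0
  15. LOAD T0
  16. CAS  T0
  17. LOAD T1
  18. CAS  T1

Simulating candidate C:
1. LOAD T2 → mem=0 r[T2]=0 [LOAD]
2. CAS T2 → mem=1 r[T2]=0 [OK]
3. LOAD T2 → mem=1 r[T2]=1 [LOAD]
4. LOAD T1 → mem=1 r[T1]=1 [LOAD]
5. LOAD T0 → mem=1 r[T0]=1 [LOAD]
6. CAS T0 → mem=2 r[T0]=1 [OK]
7. CAS T2 → mem=2 r[T2]=1 [RETRY]
8. LOAD T2 → mem=2 r[T2]=2 [LOAD]
9. CAS T2 → mem=3 r[T2]=2 [OK]
10. LOAD T0 → mem=3 r[T0]=3 [LOAD]
11. CAS T0 → mem=4 r[T0]=3 [OK]
12. LOAD T0 → mem=4 r[T0]=4 [LOAD]
13. CAS T1 → mem=4 r[T1]=1 [RETRY]
14. CAS T0 → mem=5 r[T0]=4 [OK]
15. LOAD T0 → mem=5 r[T0]=5 [LOAD]
16. CAS T0 → mem=6 r[T0]=5 [OK]
17. LOAD T1 → mem=6 r[T1]=6 [LOAD]
18. CAS T1 → mem=7 r[T1]=6 [OK]

C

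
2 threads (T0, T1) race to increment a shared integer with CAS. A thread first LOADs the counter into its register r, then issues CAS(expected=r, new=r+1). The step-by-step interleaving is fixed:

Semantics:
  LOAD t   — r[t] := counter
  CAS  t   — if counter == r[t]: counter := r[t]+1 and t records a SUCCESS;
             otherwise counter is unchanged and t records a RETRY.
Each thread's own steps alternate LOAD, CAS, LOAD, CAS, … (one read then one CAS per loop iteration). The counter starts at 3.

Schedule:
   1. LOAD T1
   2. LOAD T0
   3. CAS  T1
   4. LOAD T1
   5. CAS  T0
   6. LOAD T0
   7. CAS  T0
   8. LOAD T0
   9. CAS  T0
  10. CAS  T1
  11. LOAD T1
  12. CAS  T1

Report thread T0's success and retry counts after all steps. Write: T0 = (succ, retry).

   1) LOAD T1:  M=3  r_T1=3
   2) LOAD T0:  M=3  r_T0=3
   3) CAS  T1:  M=4  r_T1=3 ✓
   4) LOAD T1:  M=4  r_T1=4
   5) CAS  T0:  M=4  r_T0=3 ✗
   6) LOAD T0:  M=4  r_T0=4
   7) CAS  T0:  M=5  r_T0=4 ✓
   8) LOAD T0:  M=5  r_T0=5
   9) CAS  T0:  M=6  r_T0=5 ✓
  10) CAS  T1:  M=6  r_T1=4 ✗
  11) LOAD T1:  M=6  r_T1=6
  12) CAS  T1:  M=7  r_T1=6 ✓

T0 = (2, 1)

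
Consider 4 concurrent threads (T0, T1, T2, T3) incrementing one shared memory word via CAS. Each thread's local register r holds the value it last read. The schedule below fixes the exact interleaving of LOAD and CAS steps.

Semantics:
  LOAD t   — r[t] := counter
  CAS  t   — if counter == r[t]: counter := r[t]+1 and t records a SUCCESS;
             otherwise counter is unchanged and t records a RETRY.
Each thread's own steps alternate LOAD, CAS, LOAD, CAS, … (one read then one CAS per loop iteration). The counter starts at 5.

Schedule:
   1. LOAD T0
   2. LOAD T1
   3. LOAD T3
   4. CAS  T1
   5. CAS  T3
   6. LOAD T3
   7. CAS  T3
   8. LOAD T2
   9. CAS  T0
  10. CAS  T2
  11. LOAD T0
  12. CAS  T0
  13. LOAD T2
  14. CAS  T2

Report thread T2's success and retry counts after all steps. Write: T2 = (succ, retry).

T2 = (2, 0)

#1 T0 reads 5
#2 T1 reads 5
#3 T3 reads 5
#4 T1 CAS(5→6) writes; counter now 6
#5 T3 CAS(5→6) fails; counter now 6
#6 T3 reads 6
#7 T3 CAS(6→7) writes; counter now 7
#8 T2 reads 7
#9 T0 CAS(5→6) fails; counter now 7
#10 T2 CAS(7→8) writes; counter now 8
#11 T0 reads 8
#12 T0 CAS(8→9) writes; counter now 9
#13 T2 reads 9
#14 T2 CAS(9→10) writes; counter now 10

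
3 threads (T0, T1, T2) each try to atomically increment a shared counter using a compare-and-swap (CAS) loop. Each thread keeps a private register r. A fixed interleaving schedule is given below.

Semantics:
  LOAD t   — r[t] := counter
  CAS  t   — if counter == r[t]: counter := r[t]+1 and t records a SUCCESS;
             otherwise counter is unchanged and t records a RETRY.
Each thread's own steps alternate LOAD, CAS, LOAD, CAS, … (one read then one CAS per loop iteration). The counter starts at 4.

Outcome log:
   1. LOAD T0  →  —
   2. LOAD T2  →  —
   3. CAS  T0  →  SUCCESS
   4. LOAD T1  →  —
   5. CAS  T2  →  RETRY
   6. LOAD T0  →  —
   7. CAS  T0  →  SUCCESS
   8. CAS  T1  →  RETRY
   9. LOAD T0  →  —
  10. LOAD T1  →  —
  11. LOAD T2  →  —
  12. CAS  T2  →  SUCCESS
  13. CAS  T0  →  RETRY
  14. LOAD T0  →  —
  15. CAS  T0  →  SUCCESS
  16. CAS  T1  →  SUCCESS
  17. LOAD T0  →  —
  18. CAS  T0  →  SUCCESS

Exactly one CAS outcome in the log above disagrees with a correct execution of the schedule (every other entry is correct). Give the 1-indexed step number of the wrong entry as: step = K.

Correct run:
T0 LOAD — after: cnt=4, r=4 — load
T2 LOAD — after: cnt=4, r=4 — load
T0 CAS — after: cnt=5, r=4 — ok
T1 LOAD — after: cnt=5, r=5 — load
T2 CAS — after: cnt=5, r=4 — retry
T0 LOAD — after: cnt=5, r=5 — load
T0 CAS — after: cnt=6, r=5 — ok
T1 CAS — after: cnt=6, r=5 — retry
T0 LOAD — after: cnt=6, r=6 — load
T1 LOAD — after: cnt=6, r=6 — load
T2 LOAD — after: cnt=6, r=6 — load
T2 CAS — after: cnt=7, r=6 — ok
T0 CAS — after: cnt=7, r=6 — retry
T0 LOAD — after: cnt=7, r=7 — load
T0 CAS — after: cnt=8, r=7 — ok
T1 CAS — after: cnt=8, r=6 — retry
T0 LOAD — after: cnt=8, r=8 — load
T0 CAS — after: cnt=9, r=8 — ok
Log disagrees first at step 16.

step = 16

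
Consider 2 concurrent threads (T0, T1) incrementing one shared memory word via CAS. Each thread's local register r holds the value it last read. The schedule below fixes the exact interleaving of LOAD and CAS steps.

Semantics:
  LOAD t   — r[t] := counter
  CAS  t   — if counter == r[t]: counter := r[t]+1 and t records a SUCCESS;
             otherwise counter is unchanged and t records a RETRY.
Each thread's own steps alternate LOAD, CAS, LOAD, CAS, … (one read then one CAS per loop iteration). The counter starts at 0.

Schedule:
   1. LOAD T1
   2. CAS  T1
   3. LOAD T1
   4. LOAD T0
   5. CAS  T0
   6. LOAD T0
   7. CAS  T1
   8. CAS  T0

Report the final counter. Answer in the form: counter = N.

1. LOAD T1 → mem=0 r[T1]=0 [LOAD]
2. CAS T1 → mem=1 r[T1]=0 [OK]
3. LOAD T1 → mem=1 r[T1]=1 [LOAD]
4. LOAD T0 → mem=1 r[T0]=1 [LOAD]
5. CAS T0 → mem=2 r[T0]=1 [OK]
6. LOAD T0 → mem=2 r[T0]=2 [LOAD]
7. CAS T1 → mem=2 r[T1]=1 [RETRY]
8. CAS T0 → mem=3 r[T0]=2 [OK]

counter = 3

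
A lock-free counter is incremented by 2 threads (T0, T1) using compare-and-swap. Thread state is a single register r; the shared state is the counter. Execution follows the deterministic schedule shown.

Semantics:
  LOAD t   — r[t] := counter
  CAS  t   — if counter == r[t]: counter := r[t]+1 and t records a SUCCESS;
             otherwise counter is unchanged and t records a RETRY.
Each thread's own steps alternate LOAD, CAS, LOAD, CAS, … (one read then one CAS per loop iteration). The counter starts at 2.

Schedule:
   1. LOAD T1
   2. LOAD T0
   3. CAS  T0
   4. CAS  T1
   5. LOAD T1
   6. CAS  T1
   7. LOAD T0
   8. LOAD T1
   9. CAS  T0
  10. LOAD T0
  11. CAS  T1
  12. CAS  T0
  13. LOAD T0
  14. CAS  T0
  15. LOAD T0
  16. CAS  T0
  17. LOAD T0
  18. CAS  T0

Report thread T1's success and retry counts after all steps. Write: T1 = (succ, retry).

T1 = (1, 2)

#1 T1 reads 2
#2 T0 reads 2
#3 T0 CAS(2→3) writes; counter now 3
#4 T1 CAS(2→3) fails; counter now 3
#5 T1 reads 3
#6 T1 CAS(3→4) writes; counter now 4
#7 T0 reads 4
#8 T1 reads 4
#9 T0 CAS(4→5) writes; counter now 5
#10 T0 reads 5
#11 T1 CAS(4→5) fails; counter now 5
#12 T0 CAS(5→6) writes; counter now 6
#13 T0 reads 6
#14 T0 CAS(6→7) writes; counter now 7
#15 T0 reads 7
#16 T0 CAS(7→8) writes; counter now 8
#17 T0 reads 8
#18 T0 CAS(8→9) writes; counter now 9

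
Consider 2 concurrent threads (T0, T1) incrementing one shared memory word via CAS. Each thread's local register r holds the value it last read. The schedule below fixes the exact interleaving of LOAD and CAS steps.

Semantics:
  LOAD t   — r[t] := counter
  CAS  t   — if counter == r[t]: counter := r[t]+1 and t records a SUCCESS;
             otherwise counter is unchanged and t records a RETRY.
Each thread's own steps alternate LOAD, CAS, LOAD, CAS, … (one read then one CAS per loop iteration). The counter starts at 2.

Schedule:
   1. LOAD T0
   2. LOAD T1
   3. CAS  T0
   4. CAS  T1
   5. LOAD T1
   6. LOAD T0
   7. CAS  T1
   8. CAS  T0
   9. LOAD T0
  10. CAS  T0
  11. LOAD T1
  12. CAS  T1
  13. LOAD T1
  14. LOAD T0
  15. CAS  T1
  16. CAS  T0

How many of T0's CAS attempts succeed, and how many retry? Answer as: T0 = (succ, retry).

1. LOAD T0 → mem=2 r[T0]=2 [LOAD]
2. LOAD T1 → mem=2 r[T1]=2 [LOAD]
3. CAS T0 → mem=3 r[T0]=2 [OK]
4. CAS T1 → mem=3 r[T1]=2 [RETRY]
5. LOAD T1 → mem=3 r[T1]=3 [LOAD]
6. LOAD T0 → mem=3 r[T0]=3 [LOAD]
7. CAS T1 → mem=4 r[T1]=3 [OK]
8. CAS T0 → mem=4 r[T0]=3 [RETRY]
9. LOAD T0 → mem=4 r[T0]=4 [LOAD]
10. CAS T0 → mem=5 r[T0]=4 [OK]
11. LOAD T1 → mem=5 r[T1]=5 [LOAD]
12. CAS T1 → mem=6 r[T1]=5 [OK]
13. LOAD T1 → mem=6 r[T1]=6 [LOAD]
14. LOAD T0 → mem=6 r[T0]=6 [LOAD]
15. CAS T1 → mem=7 r[T1]=6 [OK]
16. CAS T0 → mem=7 r[T0]=6 [RETRY]

T0 = (2, 2)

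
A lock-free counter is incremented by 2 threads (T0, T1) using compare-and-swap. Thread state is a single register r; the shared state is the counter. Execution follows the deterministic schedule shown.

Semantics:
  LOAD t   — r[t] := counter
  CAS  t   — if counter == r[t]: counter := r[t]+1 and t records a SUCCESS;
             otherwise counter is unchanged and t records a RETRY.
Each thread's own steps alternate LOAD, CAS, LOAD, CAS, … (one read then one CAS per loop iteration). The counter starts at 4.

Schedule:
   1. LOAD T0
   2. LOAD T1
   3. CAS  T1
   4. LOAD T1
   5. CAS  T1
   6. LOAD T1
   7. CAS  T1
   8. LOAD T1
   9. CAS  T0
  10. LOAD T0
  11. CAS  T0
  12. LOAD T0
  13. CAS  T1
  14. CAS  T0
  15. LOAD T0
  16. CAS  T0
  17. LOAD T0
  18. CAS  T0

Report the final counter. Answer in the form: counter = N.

   1) LOAD T0:  M=4  r_T0=4
   2) LOAD T1:  M=4  r_T1=4
   3) CAS  T1:  M=5  r_T1=4 ✓
   4) LOAD T1:  M=5  r_T1=5
   5) CAS  T1:  M=6  r_T1=5 ✓
   6) LOAD T1:  M=6  r_T1=6
   7) CAS  T1:  M=7  r_T1=6 ✓
   8) LOAD T1:  M=7  r_T1=7
   9) CAS  T0:  M=7  r_T0=4 ✗
  10) LOAD T0:  M=7  r_T0=7
  11) CAS  T0:  M=8  r_T0=7 ✓
  12) LOAD T0:  M=8  r_T0=8
  13) CAS  T1:  M=8  r_T1=7 ✗
  14) CAS  T0:  M=9  r_T0=8 ✓
  15) LOAD T0:  M=9  r_T0=9
  16) CAS  T0:  M=10  r_T0=9 ✓
  17) LOAD T0:  M=10  r_T0=10
  18) CAS  T0:  M=11  r_T0=10 ✓

counter = 11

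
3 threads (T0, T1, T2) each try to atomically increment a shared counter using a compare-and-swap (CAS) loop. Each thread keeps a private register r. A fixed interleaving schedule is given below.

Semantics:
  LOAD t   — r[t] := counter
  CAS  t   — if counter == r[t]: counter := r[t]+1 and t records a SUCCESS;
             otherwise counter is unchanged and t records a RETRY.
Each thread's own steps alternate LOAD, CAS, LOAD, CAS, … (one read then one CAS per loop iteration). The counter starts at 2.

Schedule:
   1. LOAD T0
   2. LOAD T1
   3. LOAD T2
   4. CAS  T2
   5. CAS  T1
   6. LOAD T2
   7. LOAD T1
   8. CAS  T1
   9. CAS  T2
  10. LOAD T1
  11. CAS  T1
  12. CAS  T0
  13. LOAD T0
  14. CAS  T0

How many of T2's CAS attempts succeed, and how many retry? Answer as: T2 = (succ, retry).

   1) LOAD T0:  M=2  r_T0=2
   2) LOAD T1:  M=2  r_T1=2
   3) LOAD T2:  M=2  r_T2=2
   4) CAS  T2:  M=3  r_T2=2 ✓
   5) CAS  T1:  M=3  r_T1=2 ✗
   6) LOAD T2:  M=3  r_T2=3
   7) LOAD T1:  M=3  r_T1=3
   8) CAS  T1:  M=4  r_T1=3 ✓
   9) CAS  T2:  M=4  r_T2=3 ✗
  10) LOAD T1:  M=4  r_T1=4
  11) CAS  T1:  M=5  r_T1=4 ✓
  12) CAS  T0:  M=5  r_T0=2 ✗
  13) LOAD T0:  M=5  r_T0=5
  14) CAS  T0:  M=6  r_T0=5 ✓

T2 = (1, 1)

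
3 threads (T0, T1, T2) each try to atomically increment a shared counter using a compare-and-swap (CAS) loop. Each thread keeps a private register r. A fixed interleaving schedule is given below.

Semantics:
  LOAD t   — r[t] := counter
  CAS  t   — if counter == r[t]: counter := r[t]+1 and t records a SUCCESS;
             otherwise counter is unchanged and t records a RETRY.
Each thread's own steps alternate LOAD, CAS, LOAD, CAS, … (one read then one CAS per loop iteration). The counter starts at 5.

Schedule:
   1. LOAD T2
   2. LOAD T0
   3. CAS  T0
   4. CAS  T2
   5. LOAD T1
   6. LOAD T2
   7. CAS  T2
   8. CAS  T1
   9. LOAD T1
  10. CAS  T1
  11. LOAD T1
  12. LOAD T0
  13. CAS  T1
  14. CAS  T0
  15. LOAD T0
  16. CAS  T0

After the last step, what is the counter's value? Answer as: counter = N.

counter = 10

#1 T2 reads 5
#2 T0 reads 5
#3 T0 CAS(5→6) writes; counter now 6
#4 T2 CAS(5→6) fails; counter now 6
#5 T1 reads 6
#6 T2 reads 6
#7 T2 CAS(6→7) writes; counter now 7
#8 T1 CAS(6→7) fails; counter now 7
#9 T1 reads 7
#10 T1 CAS(7→8) writes; counter now 8
#11 T1 reads 8
#12 T0 reads 8
#13 T1 CAS(8→9) writes; counter now 9
#14 T0 CAS(8→9) fails; counter now 9
#15 T0 reads 9
#16 T0 CAS(9→10) writes; counter now 10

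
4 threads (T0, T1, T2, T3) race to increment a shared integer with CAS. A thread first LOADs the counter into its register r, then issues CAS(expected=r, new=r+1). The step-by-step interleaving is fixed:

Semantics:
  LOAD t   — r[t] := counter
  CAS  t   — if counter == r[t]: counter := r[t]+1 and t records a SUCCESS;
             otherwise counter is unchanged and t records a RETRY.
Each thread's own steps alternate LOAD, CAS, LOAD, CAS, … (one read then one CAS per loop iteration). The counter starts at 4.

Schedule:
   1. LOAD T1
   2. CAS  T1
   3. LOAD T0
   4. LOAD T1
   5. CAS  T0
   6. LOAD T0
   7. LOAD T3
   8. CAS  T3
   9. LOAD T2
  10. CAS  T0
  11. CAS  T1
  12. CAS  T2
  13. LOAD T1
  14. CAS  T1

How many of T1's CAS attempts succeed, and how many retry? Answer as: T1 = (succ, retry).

T1 = (2, 1)

   1) LOAD T1:  M=4  r_T1=4
   2) CAS  T1:  M=5  r_T1=4 ✓
   3) LOAD T0:  M=5  r_T0=5
   4) LOAD T1:  M=5  r_T1=5
   5) CAS  T0:  M=6  r_T0=5 ✓
   6) LOAD T0:  M=6  r_T0=6
   7) LOAD T3:  M=6  r_T3=6
   8) CAS  T3:  M=7  r_T3=6 ✓
   9) LOAD T2:  M=7  r_T2=7
  10) CAS  T0:  M=7  r_T0=6 ✗
  11) CAS  T1:  M=7  r_T1=5 ✗
  12) CAS  T2:  M=8  r_T2=7 ✓
  13) LOAD T1:  M=8  r_T1=8
  14) CAS  T1:  M=9  r_T1=8 ✓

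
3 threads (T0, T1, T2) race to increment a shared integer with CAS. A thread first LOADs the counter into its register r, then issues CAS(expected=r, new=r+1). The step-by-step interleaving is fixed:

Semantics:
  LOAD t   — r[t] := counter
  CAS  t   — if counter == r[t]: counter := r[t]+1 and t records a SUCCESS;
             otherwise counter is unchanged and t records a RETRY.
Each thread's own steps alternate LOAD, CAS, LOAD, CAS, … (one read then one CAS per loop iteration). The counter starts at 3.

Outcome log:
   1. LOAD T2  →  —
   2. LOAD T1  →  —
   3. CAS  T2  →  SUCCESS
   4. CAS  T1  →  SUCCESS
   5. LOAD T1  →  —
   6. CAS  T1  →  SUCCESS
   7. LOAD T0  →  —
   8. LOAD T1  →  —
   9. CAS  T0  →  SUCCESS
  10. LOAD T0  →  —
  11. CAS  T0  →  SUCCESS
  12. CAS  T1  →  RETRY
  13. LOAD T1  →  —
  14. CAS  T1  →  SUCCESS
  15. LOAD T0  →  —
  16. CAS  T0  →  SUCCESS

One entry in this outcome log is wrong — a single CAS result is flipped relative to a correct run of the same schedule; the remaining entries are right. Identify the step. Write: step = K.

step = 4

Correct run:
[1] T2.load  rd  (counter 3, T2.r 3)
[2] T1.load  rd  (counter 3, T1.r 3)
[3] T2.cas  hit  (counter 4, T2.r 3)
[4] T1.cas  miss  (counter 4, T1.r 3)
[5] T1.load  rd  (counter 4, T1.r 4)
[6] T1.cas  hit  (counter 5, T1.r 4)
[7] T0.load  rd  (counter 5, T0.r 5)
[8] T1.load  rd  (counter 5, T1.r 5)
[9] T0.cas  hit  (counter 6, T0.r 5)
[10] T0.load  rd  (counter 6, T0.r 6)
[11] T0.cas  hit  (counter 7, T0.r 6)
[12] T1.cas  miss  (counter 7, T1.r 5)
[13] T1.load  rd  (counter 7, T1.r 7)
[14] T1.cas  hit  (counter 8, T1.r 7)
[15] T0.load  rd  (counter 8, T0.r 8)
[16] T0.cas  hit  (counter 9, T0.r 8)
Log disagrees first at step 4.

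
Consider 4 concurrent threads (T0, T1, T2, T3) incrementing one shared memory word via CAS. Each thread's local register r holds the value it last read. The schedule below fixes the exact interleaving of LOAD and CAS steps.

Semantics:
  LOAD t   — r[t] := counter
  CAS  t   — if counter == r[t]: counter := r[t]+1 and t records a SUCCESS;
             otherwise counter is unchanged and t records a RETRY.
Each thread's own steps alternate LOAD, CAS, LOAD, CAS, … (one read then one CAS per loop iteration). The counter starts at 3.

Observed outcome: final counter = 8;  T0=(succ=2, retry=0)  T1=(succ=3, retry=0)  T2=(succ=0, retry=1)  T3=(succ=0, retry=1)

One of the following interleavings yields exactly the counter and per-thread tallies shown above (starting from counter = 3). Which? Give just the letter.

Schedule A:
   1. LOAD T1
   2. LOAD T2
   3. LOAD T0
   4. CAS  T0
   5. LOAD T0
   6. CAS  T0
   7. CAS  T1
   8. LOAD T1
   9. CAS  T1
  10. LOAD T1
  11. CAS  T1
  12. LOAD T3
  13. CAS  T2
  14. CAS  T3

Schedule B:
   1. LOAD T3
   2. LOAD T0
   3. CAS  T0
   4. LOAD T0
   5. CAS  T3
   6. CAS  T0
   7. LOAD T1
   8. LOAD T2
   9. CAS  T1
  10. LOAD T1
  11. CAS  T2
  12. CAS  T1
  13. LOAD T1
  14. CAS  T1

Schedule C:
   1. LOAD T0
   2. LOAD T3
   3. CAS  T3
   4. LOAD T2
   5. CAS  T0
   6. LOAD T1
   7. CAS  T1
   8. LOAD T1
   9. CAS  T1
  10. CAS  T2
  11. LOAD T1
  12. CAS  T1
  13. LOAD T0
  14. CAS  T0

Tracing schedule B:
step 1: T3 LOAD ⇒ load; ctr=3 reg=3
step 2: T0 LOAD ⇒ load; ctr=3 reg=3
step 3: T0 CAS ⇒ ok; ctr=4 reg=3
step 4: T0 LOAD ⇒ load; ctr=4 reg=4
step 5: T3 CAS ⇒ retry; ctr=4 reg=3
step 6: T0 CAS ⇒ ok; ctr=5 reg=4
step 7: T1 LOAD ⇒ load; ctr=5 reg=5
step 8: T2 LOAD ⇒ load; ctr=5 reg=5
step 9: T1 CAS ⇒ ok; ctr=6 reg=5
step 10: T1 LOAD ⇒ load; ctr=6 reg=6
step 11: T2 CAS ⇒ retry; ctr=6 reg=5
step 12: T1 CAS ⇒ ok; ctr=7 reg=6
step 13: T1 LOAD ⇒ load; ctr=7 reg=7
step 14: T1 CAS ⇒ ok; ctr=8 reg=7

B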